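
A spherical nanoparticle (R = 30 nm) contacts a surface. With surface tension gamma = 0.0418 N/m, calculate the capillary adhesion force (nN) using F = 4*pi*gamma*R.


Convert radius: R = 30 nm = 3e-08 m
F = 4 * pi * gamma * R
F = 4 * pi * 0.0418 * 3e-08
F = 1.57582e-08 N = 15.7582 nN

15.7582


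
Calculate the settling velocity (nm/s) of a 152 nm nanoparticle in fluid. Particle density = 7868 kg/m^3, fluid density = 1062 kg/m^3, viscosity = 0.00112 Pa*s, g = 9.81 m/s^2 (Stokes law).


Radius R = 152/2 nm = 7.6e-08 m
Density difference = 7868 - 1062 = 6806 kg/m^3
v = 2 * R^2 * (rho_p - rho_f) * g / (9 * eta)
v = 2 * (7.6e-08)^2 * 6806 * 9.81 / (9 * 0.00112)
v = 7.65169e-08 m/s = 76.5169 nm/s

76.5169


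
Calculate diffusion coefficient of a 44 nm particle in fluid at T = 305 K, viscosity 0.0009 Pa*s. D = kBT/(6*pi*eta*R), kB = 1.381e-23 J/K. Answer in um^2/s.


Radius R = 44/2 = 22 nm = 2.2e-08 m
D = kB*T / (6*pi*eta*R)
D = 1.381e-23 * 305 / (6 * pi * 0.0009 * 2.2e-08)
D = 1.12857e-11 m^2/s = 11.286 um^2/s

11.286


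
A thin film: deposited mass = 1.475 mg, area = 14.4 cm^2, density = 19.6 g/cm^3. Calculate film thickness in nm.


Convert: m = 1.475 mg = 1.4750e-06 kg, A = 14.4 cm^2 = 1.4400e-03 m^2, rho = 19.6 g/cm^3 = 19600 kg/m^3
t = m / (A * rho)
t = 1.4750e-06 / (1.4400e-03 * 19600)
t = 5.2260e-08 m = 52.3 nm

52.3


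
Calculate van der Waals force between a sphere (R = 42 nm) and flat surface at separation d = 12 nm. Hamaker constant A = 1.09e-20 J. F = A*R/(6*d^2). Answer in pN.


Convert to SI: R = 42 nm = 4.2e-08 m, d = 12 nm = 1.2e-08 m
F = A * R / (6 * d^2)
F = 1.09e-20 * 4.2e-08 / (6 * (1.2e-08)^2)
F = 5.29861e-13 N = 0.53 pN

0.53


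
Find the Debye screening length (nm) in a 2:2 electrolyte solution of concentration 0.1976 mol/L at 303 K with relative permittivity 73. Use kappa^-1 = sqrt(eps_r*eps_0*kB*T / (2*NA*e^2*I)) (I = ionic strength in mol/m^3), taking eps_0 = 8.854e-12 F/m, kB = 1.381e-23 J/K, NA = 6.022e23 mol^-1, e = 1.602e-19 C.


Ionic strength I = 0.1976 * 2^2 * 1000 = 790.4 mol/m^3
kappa^-1 = sqrt(73 * 8.854e-12 * 1.381e-23 * 303 / (2 * 6.022e23 * (1.602e-19)^2 * 790.4))
kappa^-1 = 0.333 nm

0.333


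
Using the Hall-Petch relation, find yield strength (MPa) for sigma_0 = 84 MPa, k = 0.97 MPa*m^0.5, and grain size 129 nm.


d = 129 nm = 1.29e-07 m
sqrt(d) = 0.0003591657
Hall-Petch contribution = k / sqrt(d) = 0.97 / 0.0003591657 = 2700.7 MPa
sigma = sigma_0 + k/sqrt(d) = 84 + 2700.7 = 2784.7 MPa

2784.7


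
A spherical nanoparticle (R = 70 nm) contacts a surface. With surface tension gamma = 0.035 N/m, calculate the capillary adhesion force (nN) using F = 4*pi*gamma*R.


Convert radius: R = 70 nm = 7e-08 m
F = 4 * pi * gamma * R
F = 4 * pi * 0.035 * 7e-08
F = 3.07876e-08 N = 30.7876 nN

30.7876


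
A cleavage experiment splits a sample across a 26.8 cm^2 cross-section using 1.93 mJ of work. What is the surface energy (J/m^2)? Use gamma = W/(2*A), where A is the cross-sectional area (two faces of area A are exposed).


Convert: A = 26.8 cm^2 = 0.00268 m^2, W = 1.93 mJ = 0.00193 J
Cleaving exposes two faces of area A, so total new surface = 2*A and gamma = W / (2*A)
gamma = 0.00193 / (2 * 0.00268)
gamma = 0.36 J/m^2

0.36


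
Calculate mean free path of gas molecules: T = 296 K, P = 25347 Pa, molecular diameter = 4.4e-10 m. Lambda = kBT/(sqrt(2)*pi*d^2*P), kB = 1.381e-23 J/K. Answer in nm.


Mean free path: lambda = kB*T / (sqrt(2) * pi * d^2 * P)
lambda = 1.381e-23 * 296 / (sqrt(2) * pi * (4.4e-10)^2 * 25347)
lambda = 1.87495e-07 m
lambda = 187.49 nm

187.49


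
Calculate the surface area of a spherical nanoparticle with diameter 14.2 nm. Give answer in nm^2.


Radius r = 14.2/2 = 7.1 nm
Surface area SA = 4 * pi * r^2
SA = 4 * pi * (7.1)^2
SA = 633.47 nm^2

633.47


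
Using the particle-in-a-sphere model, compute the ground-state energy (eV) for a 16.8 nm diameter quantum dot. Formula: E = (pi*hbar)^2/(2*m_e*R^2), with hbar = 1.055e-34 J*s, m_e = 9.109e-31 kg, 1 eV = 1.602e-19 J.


Radius R = 16.8/2 = 8.4 nm = 8.4e-09 m
E = (pi * 1.055e-34)^2 / (2 * 9.109e-31 * (8.4e-09)^2)
E(J) = 8.54566e-22
E = E(J) / 1.602e-19 = 0.0053 eV

0.0053


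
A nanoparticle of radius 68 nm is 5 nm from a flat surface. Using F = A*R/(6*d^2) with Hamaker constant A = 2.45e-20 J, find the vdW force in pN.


Convert to SI: R = 68 nm = 6.8e-08 m, d = 5 nm = 5e-09 m
F = A * R / (6 * d^2)
F = 2.45e-20 * 6.8e-08 / (6 * (5e-09)^2)
F = 1.11067e-11 N = 11.107 pN

11.107


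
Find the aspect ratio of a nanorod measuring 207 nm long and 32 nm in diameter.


Aspect ratio AR = length / diameter
AR = 207 / 32
AR = 6.47

6.47


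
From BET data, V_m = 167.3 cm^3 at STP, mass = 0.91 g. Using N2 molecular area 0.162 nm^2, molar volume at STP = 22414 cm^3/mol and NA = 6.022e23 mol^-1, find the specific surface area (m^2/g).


Number of moles in monolayer = V_m / 22414 = 167.3 / 22414 = 0.00746408
Number of molecules = moles * NA = 0.00746408 * 6.022e23
SA = molecules * sigma / mass
SA = (167.3 / 22414) * 6.022e23 * 0.162e-18 / 0.91
SA = 800.2 m^2/g

800.2


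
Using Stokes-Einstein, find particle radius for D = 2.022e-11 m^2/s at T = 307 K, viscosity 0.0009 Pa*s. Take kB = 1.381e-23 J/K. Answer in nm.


Stokes-Einstein: R = kB*T / (6*pi*eta*D)
R = 1.381e-23 * 307 / (6 * pi * 0.0009 * 2.022e-11)
R = 1.23597e-08 m = 12.36 nm

12.36


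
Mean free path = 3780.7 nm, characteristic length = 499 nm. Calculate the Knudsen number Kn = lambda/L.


Knudsen number Kn = lambda / L
Kn = 3780.7 / 499
Kn = 7.5766

7.5766


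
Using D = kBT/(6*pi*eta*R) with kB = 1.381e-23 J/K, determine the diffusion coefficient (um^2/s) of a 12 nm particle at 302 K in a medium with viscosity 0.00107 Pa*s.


Radius R = 12/2 = 6 nm = 6e-09 m
D = kB*T / (6*pi*eta*R)
D = 1.381e-23 * 302 / (6 * pi * 0.00107 * 6e-09)
D = 3.44639e-11 m^2/s = 34.464 um^2/s

34.464


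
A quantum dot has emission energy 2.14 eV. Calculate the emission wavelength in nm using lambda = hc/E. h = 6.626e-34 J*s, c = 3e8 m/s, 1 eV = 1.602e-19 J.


Convert energy: E = 2.14 eV = 2.14 * 1.602e-19 = 3.42828e-19 J
lambda = h*c / E = 6.626e-34 * 3e8 / 3.42828e-19
lambda = 5.79824e-07 m = 579.8 nm

579.8


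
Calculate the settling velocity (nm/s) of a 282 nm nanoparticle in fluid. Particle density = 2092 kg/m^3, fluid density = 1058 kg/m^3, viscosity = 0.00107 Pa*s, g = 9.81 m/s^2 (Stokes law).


Radius R = 282/2 nm = 1.41e-07 m
Density difference = 2092 - 1058 = 1034 kg/m^3
v = 2 * R^2 * (rho_p - rho_f) * g / (9 * eta)
v = 2 * (1.41e-07)^2 * 1034 * 9.81 / (9 * 0.00107)
v = 4.18824e-08 m/s = 41.8824 nm/s

41.8824


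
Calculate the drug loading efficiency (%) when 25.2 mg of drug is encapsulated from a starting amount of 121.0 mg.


Drug loading efficiency = (drug loaded / drug initial) * 100
DLE = 25.2 / 121.0 * 100
DLE = 0.2083 * 100
DLE = 20.83%

20.83


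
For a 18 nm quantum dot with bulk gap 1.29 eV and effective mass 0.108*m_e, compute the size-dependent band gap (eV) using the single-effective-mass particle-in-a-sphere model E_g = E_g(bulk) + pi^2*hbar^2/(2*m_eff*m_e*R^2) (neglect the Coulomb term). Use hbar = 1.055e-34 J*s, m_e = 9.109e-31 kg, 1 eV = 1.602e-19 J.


Radius R = 18/2 nm = 9e-09 m
Confinement energy dE = pi^2 * hbar^2 / (2 * m_eff * m_e * R^2)
dE = pi^2 * (1.055e-34)^2 / (2 * 0.108 * 9.109e-31 * (9e-09)^2) J, divided by 1.602e-19 J/eV
dE = 0.043 eV
Total band gap = E_g(bulk) + dE = 1.29 + 0.043 = 1.333 eV

1.333


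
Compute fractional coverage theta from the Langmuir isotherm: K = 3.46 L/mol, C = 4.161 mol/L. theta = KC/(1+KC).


Langmuir isotherm: theta = K*C / (1 + K*C)
K*C = 3.46 * 4.161 = 14.39706
theta = 14.39706 / (1 + 14.39706) = 14.39706 / 15.39706
theta = 0.9351

0.9351


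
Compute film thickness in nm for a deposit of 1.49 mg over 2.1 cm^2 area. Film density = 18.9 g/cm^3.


Convert: m = 1.49 mg = 1.4900e-06 kg, A = 2.1 cm^2 = 2.1000e-04 m^2, rho = 18.9 g/cm^3 = 18900 kg/m^3
t = m / (A * rho)
t = 1.4900e-06 / (2.1000e-04 * 18900)
t = 3.7541e-07 m = 375.4 nm

375.4


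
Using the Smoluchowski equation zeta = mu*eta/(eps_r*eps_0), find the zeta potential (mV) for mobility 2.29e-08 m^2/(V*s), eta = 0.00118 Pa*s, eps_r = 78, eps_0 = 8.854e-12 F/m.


Smoluchowski equation: zeta = mu * eta / (eps_r * eps_0)
zeta = 2.29e-08 * 0.00118 / (78 * 8.854e-12)
zeta = 0.039128 V = 39.13 mV

39.13


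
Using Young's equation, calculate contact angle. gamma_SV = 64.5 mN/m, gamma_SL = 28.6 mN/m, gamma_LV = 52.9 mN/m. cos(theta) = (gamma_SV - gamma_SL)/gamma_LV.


cos(theta) = (gamma_SV - gamma_SL) / gamma_LV
cos(theta) = (64.5 - 28.6) / 52.9
cos(theta) = 0.678639
theta = arccos(0.678639) = 47.26 degrees

47.26


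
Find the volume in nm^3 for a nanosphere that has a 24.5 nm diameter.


Radius r = 24.5/2 = 12.25 nm
Volume V = (4/3) * pi * r^3
V = (4/3) * pi * (12.25)^3
V = 7700.11 nm^3

7700.11


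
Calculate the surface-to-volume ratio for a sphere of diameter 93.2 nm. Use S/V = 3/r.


Radius r = 93.2/2 = 46.6 nm
S/V = 3 / r = 3 / 46.6
S/V = 0.0644 nm^-1

0.0644


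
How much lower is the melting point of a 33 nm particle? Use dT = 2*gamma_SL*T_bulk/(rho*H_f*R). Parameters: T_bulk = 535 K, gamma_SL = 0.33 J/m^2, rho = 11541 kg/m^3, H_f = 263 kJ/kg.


Radius R = 33/2 = 16.5 nm = 1.65e-08 m
Convert H_f = 263 kJ/kg = 263000 J/kg
dT = 2 * gamma_SL * T_bulk / (rho * H_f * R)
dT = 2 * 0.33 * 535 / (11541 * 263000 * 1.65e-08)
dT = 7.1 K

7.1


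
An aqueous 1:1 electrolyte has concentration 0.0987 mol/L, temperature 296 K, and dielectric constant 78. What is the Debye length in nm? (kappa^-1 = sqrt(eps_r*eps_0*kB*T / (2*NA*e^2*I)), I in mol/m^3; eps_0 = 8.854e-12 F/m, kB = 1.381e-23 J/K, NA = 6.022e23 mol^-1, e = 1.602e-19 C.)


Ionic strength I = 0.0987 * 1^2 * 1000 = 98.7 mol/m^3
kappa^-1 = sqrt(78 * 8.854e-12 * 1.381e-23 * 296 / (2 * 6.022e23 * (1.602e-19)^2 * 98.7))
kappa^-1 = 0.962 nm

0.962


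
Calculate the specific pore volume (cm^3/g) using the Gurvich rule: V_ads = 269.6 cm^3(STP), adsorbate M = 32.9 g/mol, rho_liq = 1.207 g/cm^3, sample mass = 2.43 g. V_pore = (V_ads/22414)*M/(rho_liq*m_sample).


Moles adsorbed n = V_ads / 22414 = 269.6 / 22414 = 1.202820e-02 mol
Liquid volume V_liq = n * M / rho_liq = 1.202820e-02 * 32.9 / 1.207 = 0.32786 cm^3
Specific pore volume V_pore = V_liq / m_sample = 0.32786 / 2.43
V_pore = 0.1349 cm^3/g

0.1349


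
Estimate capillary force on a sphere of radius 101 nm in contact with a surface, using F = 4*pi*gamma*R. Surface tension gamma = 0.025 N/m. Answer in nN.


Convert radius: R = 101 nm = 1.01e-07 m
F = 4 * pi * gamma * R
F = 4 * pi * 0.025 * 1.01e-07
F = 3.17301e-08 N = 31.7301 nN

31.7301


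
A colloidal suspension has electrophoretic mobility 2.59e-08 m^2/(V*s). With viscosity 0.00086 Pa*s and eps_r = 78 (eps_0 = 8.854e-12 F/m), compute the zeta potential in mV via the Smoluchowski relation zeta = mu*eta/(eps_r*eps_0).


Smoluchowski equation: zeta = mu * eta / (eps_r * eps_0)
zeta = 2.59e-08 * 0.00086 / (78 * 8.854e-12)
zeta = 0.032253 V = 32.25 mV

32.25


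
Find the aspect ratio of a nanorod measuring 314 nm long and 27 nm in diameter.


Aspect ratio AR = length / diameter
AR = 314 / 27
AR = 11.63

11.63


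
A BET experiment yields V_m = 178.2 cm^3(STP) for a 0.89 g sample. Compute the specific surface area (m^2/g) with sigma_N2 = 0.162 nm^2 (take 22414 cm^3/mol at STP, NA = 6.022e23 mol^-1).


Number of moles in monolayer = V_m / 22414 = 178.2 / 22414 = 0.00795039
Number of molecules = moles * NA = 0.00795039 * 6.022e23
SA = molecules * sigma / mass
SA = (178.2 / 22414) * 6.022e23 * 0.162e-18 / 0.89
SA = 871.5 m^2/g

871.5


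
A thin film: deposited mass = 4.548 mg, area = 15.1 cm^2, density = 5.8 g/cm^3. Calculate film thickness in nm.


Convert: m = 4.548 mg = 4.5480e-06 kg, A = 15.1 cm^2 = 1.5100e-03 m^2, rho = 5.8 g/cm^3 = 5800 kg/m^3
t = m / (A * rho)
t = 4.5480e-06 / (1.5100e-03 * 5800)
t = 5.1930e-07 m = 519.3 nm

519.3


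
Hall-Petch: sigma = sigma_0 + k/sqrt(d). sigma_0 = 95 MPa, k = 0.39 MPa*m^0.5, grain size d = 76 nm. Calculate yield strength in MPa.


d = 76 nm = 7.6e-08 m
sqrt(d) = 0.000275681
Hall-Petch contribution = k / sqrt(d) = 0.39 / 0.000275681 = 1414.7 MPa
sigma = sigma_0 + k/sqrt(d) = 95 + 1414.7 = 1509.7 MPa

1509.7


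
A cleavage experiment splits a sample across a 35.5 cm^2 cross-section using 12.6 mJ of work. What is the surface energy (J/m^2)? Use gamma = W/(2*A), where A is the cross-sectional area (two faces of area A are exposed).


Convert: A = 35.5 cm^2 = 0.00355 m^2, W = 12.6 mJ = 0.0126 J
Cleaving exposes two faces of area A, so total new surface = 2*A and gamma = W / (2*A)
gamma = 0.0126 / (2 * 0.00355)
gamma = 1.775 J/m^2

1.775


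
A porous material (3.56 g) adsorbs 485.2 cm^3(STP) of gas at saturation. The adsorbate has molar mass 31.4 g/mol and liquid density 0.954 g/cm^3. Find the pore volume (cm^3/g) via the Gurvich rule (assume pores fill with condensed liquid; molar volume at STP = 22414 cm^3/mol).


Moles adsorbed n = V_ads / 22414 = 485.2 / 22414 = 2.164718e-02 mol
Liquid volume V_liq = n * M / rho_liq = 2.164718e-02 * 31.4 / 0.954 = 0.71250 cm^3
Specific pore volume V_pore = V_liq / m_sample = 0.71250 / 3.56
V_pore = 0.2001 cm^3/g

0.2001


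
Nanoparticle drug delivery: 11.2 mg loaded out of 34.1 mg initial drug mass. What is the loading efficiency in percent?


Drug loading efficiency = (drug loaded / drug initial) * 100
DLE = 11.2 / 34.1 * 100
DLE = 0.3284 * 100
DLE = 32.84%

32.84


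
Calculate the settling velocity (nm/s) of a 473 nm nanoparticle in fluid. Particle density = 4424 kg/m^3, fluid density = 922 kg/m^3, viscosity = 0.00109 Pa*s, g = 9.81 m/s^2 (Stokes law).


Radius R = 473/2 nm = 2.365e-07 m
Density difference = 4424 - 922 = 3502 kg/m^3
v = 2 * R^2 * (rho_p - rho_f) * g / (9 * eta)
v = 2 * (2.365e-07)^2 * 3502 * 9.81 / (9 * 0.00109)
v = 3.91749e-07 m/s = 391.7495 nm/s

391.7495


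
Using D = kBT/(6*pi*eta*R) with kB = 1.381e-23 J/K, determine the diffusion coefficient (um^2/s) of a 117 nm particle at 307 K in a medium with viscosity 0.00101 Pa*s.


Radius R = 117/2 = 58.5 nm = 5.85e-08 m
D = kB*T / (6*pi*eta*R)
D = 1.381e-23 * 307 / (6 * pi * 0.00101 * 5.85e-08)
D = 3.80674e-12 m^2/s = 3.807 um^2/s

3.807


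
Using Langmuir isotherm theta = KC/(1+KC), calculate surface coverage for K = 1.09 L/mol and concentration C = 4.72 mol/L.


Langmuir isotherm: theta = K*C / (1 + K*C)
K*C = 1.09 * 4.72 = 5.1448
theta = 5.1448 / (1 + 5.1448) = 5.1448 / 6.1448
theta = 0.8373

0.8373


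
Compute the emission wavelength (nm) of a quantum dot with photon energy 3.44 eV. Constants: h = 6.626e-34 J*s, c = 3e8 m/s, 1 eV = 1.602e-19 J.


Convert energy: E = 3.44 eV = 3.44 * 1.602e-19 = 5.51088e-19 J
lambda = h*c / E = 6.626e-34 * 3e8 / 5.51088e-19
lambda = 3.60705e-07 m = 360.7 nm

360.7


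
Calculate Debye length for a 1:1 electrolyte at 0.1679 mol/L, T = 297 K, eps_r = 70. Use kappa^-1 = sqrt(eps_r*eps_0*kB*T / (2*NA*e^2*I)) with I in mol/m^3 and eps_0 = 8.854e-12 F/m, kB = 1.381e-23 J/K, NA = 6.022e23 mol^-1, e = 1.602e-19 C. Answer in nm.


Ionic strength I = 0.1679 * 1^2 * 1000 = 167.9 mol/m^3
kappa^-1 = sqrt(70 * 8.854e-12 * 1.381e-23 * 297 / (2 * 6.022e23 * (1.602e-19)^2 * 167.9))
kappa^-1 = 0.7 nm

0.7


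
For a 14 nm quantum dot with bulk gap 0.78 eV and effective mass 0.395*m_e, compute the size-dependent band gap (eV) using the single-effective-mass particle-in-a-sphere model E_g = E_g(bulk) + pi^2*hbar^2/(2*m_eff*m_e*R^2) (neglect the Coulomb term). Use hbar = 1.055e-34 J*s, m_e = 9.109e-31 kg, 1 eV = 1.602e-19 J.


Radius R = 14/2 nm = 7e-09 m
Confinement energy dE = pi^2 * hbar^2 / (2 * m_eff * m_e * R^2)
dE = pi^2 * (1.055e-34)^2 / (2 * 0.395 * 9.109e-31 * (7e-09)^2) J, divided by 1.602e-19 J/eV
dE = 0.0194 eV
Total band gap = E_g(bulk) + dE = 0.78 + 0.0194 = 0.7994 eV

0.7994


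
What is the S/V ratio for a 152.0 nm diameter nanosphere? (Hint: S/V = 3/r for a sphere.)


Radius r = 152.0/2 = 76 nm
S/V = 3 / r = 3 / 76
S/V = 0.0395 nm^-1

0.0395


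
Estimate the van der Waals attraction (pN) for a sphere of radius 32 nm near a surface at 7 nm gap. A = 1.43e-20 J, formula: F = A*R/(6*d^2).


Convert to SI: R = 32 nm = 3.2e-08 m, d = 7 nm = 7e-09 m
F = A * R / (6 * d^2)
F = 1.43e-20 * 3.2e-08 / (6 * (7e-09)^2)
F = 1.55646e-12 N = 1.556 pN

1.556


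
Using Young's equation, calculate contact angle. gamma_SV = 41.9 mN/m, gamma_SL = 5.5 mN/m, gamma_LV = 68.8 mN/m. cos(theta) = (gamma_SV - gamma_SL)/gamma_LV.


cos(theta) = (gamma_SV - gamma_SL) / gamma_LV
cos(theta) = (41.9 - 5.5) / 68.8
cos(theta) = 0.52907
theta = arccos(0.52907) = 58.06 degrees

58.06


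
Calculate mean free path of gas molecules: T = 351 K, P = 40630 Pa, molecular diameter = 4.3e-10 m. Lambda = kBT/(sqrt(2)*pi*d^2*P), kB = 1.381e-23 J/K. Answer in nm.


Mean free path: lambda = kB*T / (sqrt(2) * pi * d^2 * P)
lambda = 1.381e-23 * 351 / (sqrt(2) * pi * (4.3e-10)^2 * 40630)
lambda = 1.45229e-07 m
lambda = 145.23 nm

145.23


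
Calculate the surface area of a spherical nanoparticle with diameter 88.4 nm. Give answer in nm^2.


Radius r = 88.4/2 = 44.2 nm
Surface area SA = 4 * pi * r^2
SA = 4 * pi * (44.2)^2
SA = 24550.16 nm^2

24550.16


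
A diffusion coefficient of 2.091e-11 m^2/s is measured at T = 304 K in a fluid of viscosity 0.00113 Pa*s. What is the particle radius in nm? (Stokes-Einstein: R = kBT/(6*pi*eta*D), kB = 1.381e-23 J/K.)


Stokes-Einstein: R = kB*T / (6*pi*eta*D)
R = 1.381e-23 * 304 / (6 * pi * 0.00113 * 2.091e-11)
R = 9.42614e-09 m = 9.43 nm

9.43


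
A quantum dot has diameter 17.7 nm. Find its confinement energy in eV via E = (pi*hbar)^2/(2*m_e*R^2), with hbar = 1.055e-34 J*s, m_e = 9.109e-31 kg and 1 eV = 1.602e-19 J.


Radius R = 17.7/2 = 8.85 nm = 8.85e-09 m
E = (pi * 1.055e-34)^2 / (2 * 9.109e-31 * (8.85e-09)^2)
E(J) = 7.6987e-22
E = E(J) / 1.602e-19 = 0.0048 eV

0.0048


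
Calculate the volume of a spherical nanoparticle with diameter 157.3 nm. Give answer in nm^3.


Radius r = 157.3/2 = 78.65 nm
Volume V = (4/3) * pi * r^3
V = (4/3) * pi * (78.65)^3
V = 2037909.01 nm^3

2037909.01


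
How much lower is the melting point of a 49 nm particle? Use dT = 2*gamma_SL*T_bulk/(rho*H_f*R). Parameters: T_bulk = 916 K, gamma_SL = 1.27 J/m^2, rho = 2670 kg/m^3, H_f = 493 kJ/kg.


Radius R = 49/2 = 24.5 nm = 2.45e-08 m
Convert H_f = 493 kJ/kg = 493000 J/kg
dT = 2 * gamma_SL * T_bulk / (rho * H_f * R)
dT = 2 * 1.27 * 916 / (2670 * 493000 * 2.45e-08)
dT = 72.1 K

72.1


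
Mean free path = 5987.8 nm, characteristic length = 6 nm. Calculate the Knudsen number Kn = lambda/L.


Knudsen number Kn = lambda / L
Kn = 5987.8 / 6
Kn = 997.9667

997.9667


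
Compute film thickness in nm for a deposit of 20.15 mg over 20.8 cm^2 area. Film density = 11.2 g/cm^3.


Convert: m = 20.15 mg = 2.0150e-05 kg, A = 20.8 cm^2 = 2.0800e-03 m^2, rho = 11.2 g/cm^3 = 11200 kg/m^3
t = m / (A * rho)
t = 2.0150e-05 / (2.0800e-03 * 11200)
t = 8.6496e-07 m = 865.0 nm

865.0


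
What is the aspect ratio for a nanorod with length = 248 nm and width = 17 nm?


Aspect ratio AR = length / diameter
AR = 248 / 17
AR = 14.59

14.59


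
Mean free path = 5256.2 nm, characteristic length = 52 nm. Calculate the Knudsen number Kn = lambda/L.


Knudsen number Kn = lambda / L
Kn = 5256.2 / 52
Kn = 101.0808

101.0808


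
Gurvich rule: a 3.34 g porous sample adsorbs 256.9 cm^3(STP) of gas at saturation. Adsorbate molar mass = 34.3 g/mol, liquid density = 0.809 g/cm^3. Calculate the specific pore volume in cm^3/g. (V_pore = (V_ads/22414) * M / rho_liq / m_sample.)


Moles adsorbed n = V_ads / 22414 = 256.9 / 22414 = 1.146159e-02 mol
Liquid volume V_liq = n * M / rho_liq = 1.146159e-02 * 34.3 / 0.809 = 0.48595 cm^3
Specific pore volume V_pore = V_liq / m_sample = 0.48595 / 3.34
V_pore = 0.1455 cm^3/g

0.1455


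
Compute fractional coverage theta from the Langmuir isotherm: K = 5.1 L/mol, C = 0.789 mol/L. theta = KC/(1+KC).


Langmuir isotherm: theta = K*C / (1 + K*C)
K*C = 5.1 * 0.789 = 4.0239
theta = 4.0239 / (1 + 4.0239) = 4.0239 / 5.0239
theta = 0.801

0.801


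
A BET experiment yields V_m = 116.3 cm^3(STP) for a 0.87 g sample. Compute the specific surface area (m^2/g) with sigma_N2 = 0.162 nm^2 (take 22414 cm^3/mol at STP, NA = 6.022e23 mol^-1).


Number of moles in monolayer = V_m / 22414 = 116.3 / 22414 = 0.00518872
Number of molecules = moles * NA = 0.00518872 * 6.022e23
SA = molecules * sigma / mass
SA = (116.3 / 22414) * 6.022e23 * 0.162e-18 / 0.87
SA = 581.8 m^2/g

581.8


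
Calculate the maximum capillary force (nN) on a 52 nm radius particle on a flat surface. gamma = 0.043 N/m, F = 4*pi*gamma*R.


Convert radius: R = 52 nm = 5.2e-08 m
F = 4 * pi * gamma * R
F = 4 * pi * 0.043 * 5.2e-08
F = 2.80984e-08 N = 28.0984 nN

28.0984


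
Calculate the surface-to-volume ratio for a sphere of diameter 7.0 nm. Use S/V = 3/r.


Radius r = 7.0/2 = 3.5 nm
S/V = 3 / r = 3 / 3.5
S/V = 0.8571 nm^-1

0.8571


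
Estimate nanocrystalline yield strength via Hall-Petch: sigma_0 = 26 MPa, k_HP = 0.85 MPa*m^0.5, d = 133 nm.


d = 133 nm = 1.33e-07 m
sqrt(d) = 0.0003646917
Hall-Petch contribution = k / sqrt(d) = 0.85 / 0.0003646917 = 2330.7 MPa
sigma = sigma_0 + k/sqrt(d) = 26 + 2330.7 = 2356.7 MPa

2356.7


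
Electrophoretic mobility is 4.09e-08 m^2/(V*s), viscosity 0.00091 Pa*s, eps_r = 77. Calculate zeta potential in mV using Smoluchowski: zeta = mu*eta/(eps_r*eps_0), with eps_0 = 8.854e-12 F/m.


Smoluchowski equation: zeta = mu * eta / (eps_r * eps_0)
zeta = 4.09e-08 * 0.00091 / (77 * 8.854e-12)
zeta = 0.054593 V = 54.59 mV

54.59


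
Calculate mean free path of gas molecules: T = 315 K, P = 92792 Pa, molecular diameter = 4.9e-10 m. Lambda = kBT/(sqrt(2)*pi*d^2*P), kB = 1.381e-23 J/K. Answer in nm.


Mean free path: lambda = kB*T / (sqrt(2) * pi * d^2 * P)
lambda = 1.381e-23 * 315 / (sqrt(2) * pi * (4.9e-10)^2 * 92792)
lambda = 4.39478e-08 m
lambda = 43.95 nm

43.95


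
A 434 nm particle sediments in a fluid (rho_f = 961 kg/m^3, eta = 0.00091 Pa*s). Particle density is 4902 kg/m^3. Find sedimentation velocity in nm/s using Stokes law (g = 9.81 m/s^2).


Radius R = 434/2 nm = 2.17e-07 m
Density difference = 4902 - 961 = 3941 kg/m^3
v = 2 * R^2 * (rho_p - rho_f) * g / (9 * eta)
v = 2 * (2.17e-07)^2 * 3941 * 9.81 / (9 * 0.00091)
v = 4.44571e-07 m/s = 444.5709 nm/s

444.5709


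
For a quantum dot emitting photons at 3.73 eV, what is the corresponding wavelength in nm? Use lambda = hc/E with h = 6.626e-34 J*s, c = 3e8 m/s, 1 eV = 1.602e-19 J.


Convert energy: E = 3.73 eV = 3.73 * 1.602e-19 = 5.97546e-19 J
lambda = h*c / E = 6.626e-34 * 3e8 / 5.97546e-19
lambda = 3.32661e-07 m = 332.7 nm

332.7


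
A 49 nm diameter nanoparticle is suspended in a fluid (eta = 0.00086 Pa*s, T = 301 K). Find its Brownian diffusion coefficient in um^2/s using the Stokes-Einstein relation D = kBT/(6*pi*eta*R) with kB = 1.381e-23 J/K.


Radius R = 49/2 = 24.5 nm = 2.45e-08 m
D = kB*T / (6*pi*eta*R)
D = 1.381e-23 * 301 / (6 * pi * 0.00086 * 2.45e-08)
D = 1.04663e-11 m^2/s = 10.466 um^2/s

10.466


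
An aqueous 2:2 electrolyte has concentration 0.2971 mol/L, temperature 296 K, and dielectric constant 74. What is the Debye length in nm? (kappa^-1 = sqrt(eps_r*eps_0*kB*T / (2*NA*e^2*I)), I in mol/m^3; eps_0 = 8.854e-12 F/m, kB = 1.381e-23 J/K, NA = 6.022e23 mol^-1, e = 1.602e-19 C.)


Ionic strength I = 0.2971 * 2^2 * 1000 = 1188.4 mol/m^3
kappa^-1 = sqrt(74 * 8.854e-12 * 1.381e-23 * 296 / (2 * 6.022e23 * (1.602e-19)^2 * 1188.4))
kappa^-1 = 0.27 nm

0.27


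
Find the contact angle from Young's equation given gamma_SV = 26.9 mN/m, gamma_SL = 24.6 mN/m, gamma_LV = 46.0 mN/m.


cos(theta) = (gamma_SV - gamma_SL) / gamma_LV
cos(theta) = (26.9 - 24.6) / 46.0
cos(theta) = 0.05
theta = arccos(0.05) = 87.13 degrees

87.13


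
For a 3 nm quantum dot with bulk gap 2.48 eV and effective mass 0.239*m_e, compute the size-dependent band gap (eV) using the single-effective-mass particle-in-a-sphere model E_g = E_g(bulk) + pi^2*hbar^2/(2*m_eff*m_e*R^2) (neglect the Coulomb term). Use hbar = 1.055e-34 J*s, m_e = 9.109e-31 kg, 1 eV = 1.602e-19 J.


Radius R = 3/2 nm = 1.5e-09 m
Confinement energy dE = pi^2 * hbar^2 / (2 * m_eff * m_e * R^2)
dE = pi^2 * (1.055e-34)^2 / (2 * 0.239 * 9.109e-31 * (1.5e-09)^2) J, divided by 1.602e-19 J/eV
dE = 0.6999 eV
Total band gap = E_g(bulk) + dE = 2.48 + 0.6999 = 3.1799 eV

3.1799


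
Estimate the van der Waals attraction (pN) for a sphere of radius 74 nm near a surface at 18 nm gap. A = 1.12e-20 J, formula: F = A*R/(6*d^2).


Convert to SI: R = 74 nm = 7.4e-08 m, d = 18 nm = 1.8e-08 m
F = A * R / (6 * d^2)
F = 1.12e-20 * 7.4e-08 / (6 * (1.8e-08)^2)
F = 4.26337e-13 N = 0.426 pN

0.426


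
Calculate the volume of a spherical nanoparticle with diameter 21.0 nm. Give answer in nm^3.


Radius r = 21.0/2 = 10.5 nm
Volume V = (4/3) * pi * r^3
V = (4/3) * pi * (10.5)^3
V = 4849.05 nm^3

4849.05


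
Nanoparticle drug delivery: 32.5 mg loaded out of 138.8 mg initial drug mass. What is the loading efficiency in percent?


Drug loading efficiency = (drug loaded / drug initial) * 100
DLE = 32.5 / 138.8 * 100
DLE = 0.2341 * 100
DLE = 23.41%

23.41


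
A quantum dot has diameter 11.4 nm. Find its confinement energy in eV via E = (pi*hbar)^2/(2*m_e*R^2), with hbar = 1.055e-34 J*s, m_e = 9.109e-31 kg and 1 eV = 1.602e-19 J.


Radius R = 11.4/2 = 5.7 nm = 5.7e-09 m
E = (pi * 1.055e-34)^2 / (2 * 9.109e-31 * (5.7e-09)^2)
E(J) = 1.8559e-21
E = E(J) / 1.602e-19 = 0.0116 eV

0.0116


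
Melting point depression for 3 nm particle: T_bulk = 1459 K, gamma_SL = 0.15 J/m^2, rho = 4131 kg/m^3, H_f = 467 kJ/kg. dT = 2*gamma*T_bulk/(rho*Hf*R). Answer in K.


Radius R = 3/2 = 1.5 nm = 1.5e-09 m
Convert H_f = 467 kJ/kg = 467000 J/kg
dT = 2 * gamma_SL * T_bulk / (rho * H_f * R)
dT = 2 * 0.15 * 1459 / (4131 * 467000 * 1.5e-09)
dT = 151.3 K

151.3


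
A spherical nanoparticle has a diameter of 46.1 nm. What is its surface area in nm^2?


Radius r = 46.1/2 = 23.05 nm
Surface area SA = 4 * pi * r^2
SA = 4 * pi * (23.05)^2
SA = 6676.54 nm^2

6676.54


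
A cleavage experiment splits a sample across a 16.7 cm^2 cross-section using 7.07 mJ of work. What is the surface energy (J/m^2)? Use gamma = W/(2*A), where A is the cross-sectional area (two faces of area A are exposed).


Convert: A = 16.7 cm^2 = 0.00167 m^2, W = 7.07 mJ = 0.00707 J
Cleaving exposes two faces of area A, so total new surface = 2*A and gamma = W / (2*A)
gamma = 0.00707 / (2 * 0.00167)
gamma = 2.117 J/m^2

2.117


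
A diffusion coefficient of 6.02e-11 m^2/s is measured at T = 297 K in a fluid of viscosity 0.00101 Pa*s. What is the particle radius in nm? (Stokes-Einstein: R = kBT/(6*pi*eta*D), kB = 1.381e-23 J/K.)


Stokes-Einstein: R = kB*T / (6*pi*eta*D)
R = 1.381e-23 * 297 / (6 * pi * 0.00101 * 6.02e-11)
R = 3.57875e-09 m = 3.58 nm

3.58


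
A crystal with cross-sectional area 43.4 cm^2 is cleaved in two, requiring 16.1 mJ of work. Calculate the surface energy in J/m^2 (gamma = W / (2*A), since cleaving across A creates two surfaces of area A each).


Convert: A = 43.4 cm^2 = 0.00434 m^2, W = 16.1 mJ = 0.0161 J
Cleaving exposes two faces of area A, so total new surface = 2*A and gamma = W / (2*A)
gamma = 0.0161 / (2 * 0.00434)
gamma = 1.855 J/m^2

1.855


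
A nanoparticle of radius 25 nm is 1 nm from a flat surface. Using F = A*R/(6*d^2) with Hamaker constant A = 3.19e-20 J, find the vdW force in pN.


Convert to SI: R = 25 nm = 2.5e-08 m, d = 1 nm = 1e-09 m
F = A * R / (6 * d^2)
F = 3.19e-20 * 2.5e-08 / (6 * (1e-09)^2)
F = 1.32917e-10 N = 132.917 pN

132.917


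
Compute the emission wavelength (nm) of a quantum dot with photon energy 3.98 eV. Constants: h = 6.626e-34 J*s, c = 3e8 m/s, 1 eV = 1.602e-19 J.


Convert energy: E = 3.98 eV = 3.98 * 1.602e-19 = 6.37596e-19 J
lambda = h*c / E = 6.626e-34 * 3e8 / 6.37596e-19
lambda = 3.11765e-07 m = 311.8 nm

311.8


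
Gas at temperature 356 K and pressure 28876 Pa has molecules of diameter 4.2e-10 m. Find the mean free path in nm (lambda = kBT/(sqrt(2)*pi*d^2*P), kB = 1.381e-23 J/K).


Mean free path: lambda = kB*T / (sqrt(2) * pi * d^2 * P)
lambda = 1.381e-23 * 356 / (sqrt(2) * pi * (4.2e-10)^2 * 28876)
lambda = 2.17242e-07 m
lambda = 217.24 nm

217.24


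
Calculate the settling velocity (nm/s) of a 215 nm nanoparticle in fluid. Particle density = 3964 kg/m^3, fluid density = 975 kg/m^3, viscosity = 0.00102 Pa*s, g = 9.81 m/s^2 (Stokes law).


Radius R = 215/2 nm = 1.075e-07 m
Density difference = 3964 - 975 = 2989 kg/m^3
v = 2 * R^2 * (rho_p - rho_f) * g / (9 * eta)
v = 2 * (1.075e-07)^2 * 2989 * 9.81 / (9 * 0.00102)
v = 7.38243e-08 m/s = 73.8243 nm/s

73.8243


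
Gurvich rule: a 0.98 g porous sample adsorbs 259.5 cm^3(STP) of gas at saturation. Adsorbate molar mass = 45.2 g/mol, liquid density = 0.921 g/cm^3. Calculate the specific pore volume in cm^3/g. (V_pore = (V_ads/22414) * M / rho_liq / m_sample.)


Moles adsorbed n = V_ads / 22414 = 259.5 / 22414 = 1.157759e-02 mol
Liquid volume V_liq = n * M / rho_liq = 1.157759e-02 * 45.2 / 0.921 = 0.56819 cm^3
Specific pore volume V_pore = V_liq / m_sample = 0.56819 / 0.98
V_pore = 0.5798 cm^3/g

0.5798


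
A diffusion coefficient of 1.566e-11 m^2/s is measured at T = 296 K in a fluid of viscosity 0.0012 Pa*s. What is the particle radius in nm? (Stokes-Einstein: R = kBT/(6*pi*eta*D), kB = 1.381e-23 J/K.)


Stokes-Einstein: R = kB*T / (6*pi*eta*D)
R = 1.381e-23 * 296 / (6 * pi * 0.0012 * 1.566e-11)
R = 1.15401e-08 m = 11.54 nm

11.54


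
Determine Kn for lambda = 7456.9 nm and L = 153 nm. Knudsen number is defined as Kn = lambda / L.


Knudsen number Kn = lambda / L
Kn = 7456.9 / 153
Kn = 48.7379

48.7379


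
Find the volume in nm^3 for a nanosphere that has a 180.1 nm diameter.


Radius r = 180.1/2 = 90.05 nm
Volume V = (4/3) * pi * r^3
V = (4/3) * pi * (90.05)^3
V = 3058720.27 nm^3

3058720.27


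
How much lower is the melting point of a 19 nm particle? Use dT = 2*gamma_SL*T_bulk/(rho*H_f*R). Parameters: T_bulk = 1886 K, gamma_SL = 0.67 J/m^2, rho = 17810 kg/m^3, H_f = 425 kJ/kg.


Radius R = 19/2 = 9.5 nm = 9.5e-09 m
Convert H_f = 425 kJ/kg = 425000 J/kg
dT = 2 * gamma_SL * T_bulk / (rho * H_f * R)
dT = 2 * 0.67 * 1886 / (17810 * 425000 * 9.5e-09)
dT = 35.1 K

35.1


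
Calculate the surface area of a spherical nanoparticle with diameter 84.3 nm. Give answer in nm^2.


Radius r = 84.3/2 = 42.15 nm
Surface area SA = 4 * pi * r^2
SA = 4 * pi * (42.15)^2
SA = 22325.7 nm^2

22325.7


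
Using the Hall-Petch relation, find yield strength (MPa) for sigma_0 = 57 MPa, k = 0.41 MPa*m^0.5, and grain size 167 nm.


d = 167 nm = 1.67e-07 m
sqrt(d) = 0.0004086563
Hall-Petch contribution = k / sqrt(d) = 0.41 / 0.0004086563 = 1003.3 MPa
sigma = sigma_0 + k/sqrt(d) = 57 + 1003.3 = 1060.3 MPa

1060.3


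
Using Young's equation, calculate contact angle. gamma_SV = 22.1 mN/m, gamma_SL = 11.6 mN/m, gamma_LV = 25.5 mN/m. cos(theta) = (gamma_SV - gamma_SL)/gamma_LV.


cos(theta) = (gamma_SV - gamma_SL) / gamma_LV
cos(theta) = (22.1 - 11.6) / 25.5
cos(theta) = 0.411765
theta = arccos(0.411765) = 65.68 degrees

65.68


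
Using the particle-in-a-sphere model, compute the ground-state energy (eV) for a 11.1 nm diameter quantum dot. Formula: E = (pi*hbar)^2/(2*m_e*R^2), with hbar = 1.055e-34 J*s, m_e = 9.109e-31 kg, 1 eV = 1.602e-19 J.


Radius R = 11.1/2 = 5.55 nm = 5.55e-09 m
E = (pi * 1.055e-34)^2 / (2 * 9.109e-31 * (5.55e-09)^2)
E(J) = 1.95757e-21
E = E(J) / 1.602e-19 = 0.0122 eV

0.0122


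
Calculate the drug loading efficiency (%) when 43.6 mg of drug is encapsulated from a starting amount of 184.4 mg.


Drug loading efficiency = (drug loaded / drug initial) * 100
DLE = 43.6 / 184.4 * 100
DLE = 0.2364 * 100
DLE = 23.64%

23.64


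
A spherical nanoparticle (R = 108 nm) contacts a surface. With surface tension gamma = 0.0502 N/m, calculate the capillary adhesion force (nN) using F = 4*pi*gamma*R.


Convert radius: R = 108 nm = 1.08e-07 m
F = 4 * pi * gamma * R
F = 4 * pi * 0.0502 * 1.08e-07
F = 6.81298e-08 N = 68.1298 nN

68.1298


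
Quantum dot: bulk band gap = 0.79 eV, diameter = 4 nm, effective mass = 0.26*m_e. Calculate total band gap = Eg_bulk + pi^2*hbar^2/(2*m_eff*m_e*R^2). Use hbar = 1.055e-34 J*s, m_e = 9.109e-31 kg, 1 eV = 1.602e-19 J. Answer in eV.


Radius R = 4/2 nm = 2e-09 m
Confinement energy dE = pi^2 * hbar^2 / (2 * m_eff * m_e * R^2)
dE = pi^2 * (1.055e-34)^2 / (2 * 0.26 * 9.109e-31 * (2e-09)^2) J, divided by 1.602e-19 J/eV
dE = 0.3619 eV
Total band gap = E_g(bulk) + dE = 0.79 + 0.3619 = 1.1519 eV

1.1519


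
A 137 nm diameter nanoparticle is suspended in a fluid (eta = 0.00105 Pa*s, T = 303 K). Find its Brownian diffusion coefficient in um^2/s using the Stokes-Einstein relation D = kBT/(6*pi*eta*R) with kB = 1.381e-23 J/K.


Radius R = 137/2 = 68.5 nm = 6.85e-08 m
D = kB*T / (6*pi*eta*R)
D = 1.381e-23 * 303 / (6 * pi * 0.00105 * 6.85e-08)
D = 3.08642e-12 m^2/s = 3.086 um^2/s

3.086


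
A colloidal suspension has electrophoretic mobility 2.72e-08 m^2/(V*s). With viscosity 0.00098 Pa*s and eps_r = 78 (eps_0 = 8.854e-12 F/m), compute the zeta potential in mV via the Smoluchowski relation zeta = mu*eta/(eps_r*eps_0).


Smoluchowski equation: zeta = mu * eta / (eps_r * eps_0)
zeta = 2.72e-08 * 0.00098 / (78 * 8.854e-12)
zeta = 0.038598 V = 38.6 mV

38.6


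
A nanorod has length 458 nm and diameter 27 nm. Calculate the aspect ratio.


Aspect ratio AR = length / diameter
AR = 458 / 27
AR = 16.96

16.96


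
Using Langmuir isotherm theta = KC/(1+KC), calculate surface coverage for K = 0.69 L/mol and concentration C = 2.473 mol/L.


Langmuir isotherm: theta = K*C / (1 + K*C)
K*C = 0.69 * 2.473 = 1.70637
theta = 1.70637 / (1 + 1.70637) = 1.70637 / 2.70637
theta = 0.6305

0.6305


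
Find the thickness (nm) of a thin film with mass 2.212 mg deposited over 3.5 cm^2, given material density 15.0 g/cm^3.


Convert: m = 2.212 mg = 2.2120e-06 kg, A = 3.5 cm^2 = 3.5000e-04 m^2, rho = 15.0 g/cm^3 = 15000 kg/m^3
t = m / (A * rho)
t = 2.2120e-06 / (3.5000e-04 * 15000)
t = 4.2133e-07 m = 421.3 nm

421.3


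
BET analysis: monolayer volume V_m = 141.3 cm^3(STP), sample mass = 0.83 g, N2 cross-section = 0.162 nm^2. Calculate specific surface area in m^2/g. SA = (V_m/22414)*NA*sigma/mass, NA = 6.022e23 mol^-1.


Number of moles in monolayer = V_m / 22414 = 141.3 / 22414 = 0.0063041
Number of molecules = moles * NA = 0.0063041 * 6.022e23
SA = molecules * sigma / mass
SA = (141.3 / 22414) * 6.022e23 * 0.162e-18 / 0.83
SA = 741.0 m^2/g

741.0


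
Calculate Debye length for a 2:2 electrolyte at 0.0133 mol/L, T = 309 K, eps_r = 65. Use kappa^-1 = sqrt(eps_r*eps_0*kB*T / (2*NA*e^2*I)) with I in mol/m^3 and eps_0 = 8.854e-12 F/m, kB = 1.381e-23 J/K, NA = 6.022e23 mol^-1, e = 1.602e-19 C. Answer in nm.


Ionic strength I = 0.0133 * 2^2 * 1000 = 53.2 mol/m^3
kappa^-1 = sqrt(65 * 8.854e-12 * 1.381e-23 * 309 / (2 * 6.022e23 * (1.602e-19)^2 * 53.2))
kappa^-1 = 1.222 nm

1.222


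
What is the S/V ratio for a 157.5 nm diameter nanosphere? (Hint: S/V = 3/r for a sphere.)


Radius r = 157.5/2 = 78.75 nm
S/V = 3 / r = 3 / 78.75
S/V = 0.0381 nm^-1

0.0381


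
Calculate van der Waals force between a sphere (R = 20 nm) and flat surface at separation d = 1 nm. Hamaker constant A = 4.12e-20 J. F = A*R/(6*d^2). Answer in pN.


Convert to SI: R = 20 nm = 2e-08 m, d = 1 nm = 1e-09 m
F = A * R / (6 * d^2)
F = 4.12e-20 * 2e-08 / (6 * (1e-09)^2)
F = 1.37333e-10 N = 137.333 pN

137.333


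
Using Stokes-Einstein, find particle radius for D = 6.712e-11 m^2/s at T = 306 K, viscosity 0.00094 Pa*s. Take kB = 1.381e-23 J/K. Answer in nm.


Stokes-Einstein: R = kB*T / (6*pi*eta*D)
R = 1.381e-23 * 306 / (6 * pi * 0.00094 * 6.712e-11)
R = 3.55332e-09 m = 3.55 nm

3.55


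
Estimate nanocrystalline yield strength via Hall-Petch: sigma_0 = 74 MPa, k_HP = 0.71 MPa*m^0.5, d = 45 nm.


d = 45 nm = 4.5e-08 m
sqrt(d) = 0.000212132
Hall-Petch contribution = k / sqrt(d) = 0.71 / 0.000212132 = 3347.0 MPa
sigma = sigma_0 + k/sqrt(d) = 74 + 3347.0 = 3421.0 MPa

3421.0


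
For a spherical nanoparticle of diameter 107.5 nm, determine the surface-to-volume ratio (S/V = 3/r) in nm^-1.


Radius r = 107.5/2 = 53.75 nm
S/V = 3 / r = 3 / 53.75
S/V = 0.0558 nm^-1

0.0558


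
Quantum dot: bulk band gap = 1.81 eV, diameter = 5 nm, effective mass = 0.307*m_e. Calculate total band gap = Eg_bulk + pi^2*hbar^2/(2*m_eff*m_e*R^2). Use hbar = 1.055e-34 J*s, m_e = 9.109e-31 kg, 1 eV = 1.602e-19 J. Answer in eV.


Radius R = 5/2 nm = 2.5e-09 m
Confinement energy dE = pi^2 * hbar^2 / (2 * m_eff * m_e * R^2)
dE = pi^2 * (1.055e-34)^2 / (2 * 0.307 * 9.109e-31 * (2.5e-09)^2) J, divided by 1.602e-19 J/eV
dE = 0.1962 eV
Total band gap = E_g(bulk) + dE = 1.81 + 0.1962 = 2.0062 eV

2.0062


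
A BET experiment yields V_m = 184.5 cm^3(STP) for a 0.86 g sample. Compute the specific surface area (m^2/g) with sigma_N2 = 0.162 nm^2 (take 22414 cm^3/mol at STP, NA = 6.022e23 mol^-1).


Number of moles in monolayer = V_m / 22414 = 184.5 / 22414 = 0.00823146
Number of molecules = moles * NA = 0.00823146 * 6.022e23
SA = molecules * sigma / mass
SA = (184.5 / 22414) * 6.022e23 * 0.162e-18 / 0.86
SA = 933.8 m^2/g

933.8


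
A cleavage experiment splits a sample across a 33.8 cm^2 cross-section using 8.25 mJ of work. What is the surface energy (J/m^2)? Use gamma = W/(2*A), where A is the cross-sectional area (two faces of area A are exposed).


Convert: A = 33.8 cm^2 = 0.00338 m^2, W = 8.25 mJ = 0.00825 J
Cleaving exposes two faces of area A, so total new surface = 2*A and gamma = W / (2*A)
gamma = 0.00825 / (2 * 0.00338)
gamma = 1.22 J/m^2

1.22


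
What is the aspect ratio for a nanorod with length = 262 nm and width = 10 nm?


Aspect ratio AR = length / diameter
AR = 262 / 10
AR = 26.2

26.2


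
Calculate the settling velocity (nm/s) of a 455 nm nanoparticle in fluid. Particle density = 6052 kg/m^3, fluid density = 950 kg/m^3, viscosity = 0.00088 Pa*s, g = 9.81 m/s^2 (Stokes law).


Radius R = 455/2 nm = 2.275e-07 m
Density difference = 6052 - 950 = 5102 kg/m^3
v = 2 * R^2 * (rho_p - rho_f) * g / (9 * eta)
v = 2 * (2.275e-07)^2 * 5102 * 9.81 / (9 * 0.00088)
v = 6.5415e-07 m/s = 654.1496 nm/s

654.1496


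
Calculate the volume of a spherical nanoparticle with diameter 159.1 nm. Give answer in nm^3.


Radius r = 159.1/2 = 79.55 nm
Volume V = (4/3) * pi * r^3
V = (4/3) * pi * (79.55)^3
V = 2108672.63 nm^3

2108672.63


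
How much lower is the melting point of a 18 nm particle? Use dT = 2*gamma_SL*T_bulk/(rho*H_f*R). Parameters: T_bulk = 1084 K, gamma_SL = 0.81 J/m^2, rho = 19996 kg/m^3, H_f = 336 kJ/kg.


Radius R = 18/2 = 9 nm = 9e-09 m
Convert H_f = 336 kJ/kg = 336000 J/kg
dT = 2 * gamma_SL * T_bulk / (rho * H_f * R)
dT = 2 * 0.81 * 1084 / (19996 * 336000 * 9e-09)
dT = 29.0 K

29.0


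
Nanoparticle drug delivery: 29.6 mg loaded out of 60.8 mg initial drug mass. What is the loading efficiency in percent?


Drug loading efficiency = (drug loaded / drug initial) * 100
DLE = 29.6 / 60.8 * 100
DLE = 0.4868 * 100
DLE = 48.68%

48.68


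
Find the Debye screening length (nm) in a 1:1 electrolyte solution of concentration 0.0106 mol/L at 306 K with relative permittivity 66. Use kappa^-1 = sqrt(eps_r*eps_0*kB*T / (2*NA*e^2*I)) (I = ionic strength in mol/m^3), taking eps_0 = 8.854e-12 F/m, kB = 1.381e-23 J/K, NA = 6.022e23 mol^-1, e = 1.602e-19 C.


Ionic strength I = 0.0106 * 1^2 * 1000 = 10.6 mol/m^3
kappa^-1 = sqrt(66 * 8.854e-12 * 1.381e-23 * 306 / (2 * 6.022e23 * (1.602e-19)^2 * 10.6))
kappa^-1 = 2.745 nm

2.745


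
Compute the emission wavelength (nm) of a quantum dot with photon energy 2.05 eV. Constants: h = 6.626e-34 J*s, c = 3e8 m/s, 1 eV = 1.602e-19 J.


Convert energy: E = 2.05 eV = 2.05 * 1.602e-19 = 3.2841e-19 J
lambda = h*c / E = 6.626e-34 * 3e8 / 3.2841e-19
lambda = 6.0528e-07 m = 605.3 nm

605.3
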